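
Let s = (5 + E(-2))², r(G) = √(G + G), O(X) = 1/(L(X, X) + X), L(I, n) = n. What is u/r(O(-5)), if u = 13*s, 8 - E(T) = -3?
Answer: -3328*I*√5 ≈ -7441.6*I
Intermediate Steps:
O(X) = 1/(2*X) (O(X) = 1/(X + X) = 1/(2*X))
r(G) = √2*√G (r(G) = √(2*G) = √2*√G)
E(T) = 11 (E(T) = 8 - 1*(-3) = 8 + 3 = 11)
s = 256 (s = (5 + 11)² = 16² = 256)
u = 3328 (u = 13*256 = 3328)
u/r(O(-5)) = 3328/((√2*√((½)/(-5)))) = 3328/((√2*√((½)*(-⅕)))) = 3328/((√2*√(-⅒))) = 3328/((√2*(I*√10/10))) = 3328/((I*√5/5)) = 3328*(-I*√5) = -3328*I*√5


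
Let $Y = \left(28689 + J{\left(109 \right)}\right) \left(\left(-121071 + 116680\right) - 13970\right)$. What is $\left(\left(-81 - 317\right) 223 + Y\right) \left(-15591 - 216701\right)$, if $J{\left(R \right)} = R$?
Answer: $122847352882944$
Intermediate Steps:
$Y = -528760078$ ($Y = \left(28689 + 109\right) \left(\left(-121071 + 116680\right) - 13970\right) = 28798 \left(-4391 - 13970\right) = 28798 \left(-18361\right) = -528760078$)
$\left(\left(-81 - 317\right) 223 + Y\right) \left(-15591 - 216701\right) = \left(\left(-81 - 317\right) 223 - 528760078\right) \left(-15591 - 216701\right) = \left(\left(-398\right) 223 - 528760078\right) \left(-232292\right) = \left(-88754 - 528760078\right) \left(-232292\right) = \left(-528848832\right) \left(-232292\right) = 122847352882944$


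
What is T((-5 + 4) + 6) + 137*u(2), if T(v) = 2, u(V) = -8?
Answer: -1094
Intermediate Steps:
T((-5 + 4) + 6) + 137*u(2) = 2 + 137*(-8) = 2 - 1096 = -1094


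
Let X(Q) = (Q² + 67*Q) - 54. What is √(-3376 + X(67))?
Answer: 2*√1387 ≈ 74.485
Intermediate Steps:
X(Q) = -54 + Q² + 67*Q
√(-3376 + X(67)) = √(-3376 + (-54 + 67² + 67*67)) = √(-3376 + (-54 + 4489 + 4489)) = √(-3376 + 8924) = √5548 = 2*√1387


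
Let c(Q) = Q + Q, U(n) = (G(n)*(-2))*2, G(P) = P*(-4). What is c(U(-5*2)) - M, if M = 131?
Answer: -451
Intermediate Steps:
G(P) = -4*P
U(n) = 16*n (U(n) = (-4*n*(-2))*2 = (8*n)*2 = 16*n)
c(Q) = 2*Q
c(U(-5*2)) - M = 2*(16*(-5*2)) - 1*131 = 2*(16*(-10)) - 131 = 2*(-160) - 131 = -320 - 131 = -451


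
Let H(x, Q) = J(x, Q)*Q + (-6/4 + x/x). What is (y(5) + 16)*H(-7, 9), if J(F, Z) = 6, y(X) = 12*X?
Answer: 4066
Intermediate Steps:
H(x, Q) = -½ + 6*Q (H(x, Q) = 6*Q + (-6/4 + x/x) = 6*Q + (-6*¼ + 1) = 6*Q + (-3/2 + 1) = 6*Q - ½ = -½ + 6*Q)
(y(5) + 16)*H(-7, 9) = (12*5 + 16)*(-½ + 6*9) = (60 + 16)*(-½ + 54) = 76*(107/2) = 4066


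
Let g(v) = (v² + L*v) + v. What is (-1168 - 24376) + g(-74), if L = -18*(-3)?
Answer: -24138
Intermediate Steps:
L = 54
g(v) = v² + 55*v (g(v) = (v² + 54*v) + v = v² + 55*v)
(-1168 - 24376) + g(-74) = (-1168 - 24376) - 74*(55 - 74) = -25544 - 74*(-19) = -25544 + 1406 = -24138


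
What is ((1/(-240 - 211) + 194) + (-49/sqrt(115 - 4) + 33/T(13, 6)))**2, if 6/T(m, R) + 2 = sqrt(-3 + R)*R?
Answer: (9161052 - 22099*sqrt(111) + 1652013*sqrt(3))**2/2506103721 ≈ 55462.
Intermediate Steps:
T(m, R) = 6/(-2 + R*sqrt(-3 + R)) (T(m, R) = 6/(-2 + sqrt(-3 + R)*R) = 6/(-2 + R*sqrt(-3 + R)))
((1/(-240 - 211) + 194) + (-49/sqrt(115 - 4) + 33/T(13, 6)))**2 = ((1/(-240 - 211) + 194) + (-49/sqrt(115 - 4) + 33/((6/(-2 + 6*sqrt(-3 + 6))))))**2 = ((1/(-451) + 194) + (-49*sqrt(111)/111 + 33/((6/(-2 + 6*sqrt(3))))))**2 = ((-1/451 + 194) + (-49*sqrt(111)/111 + 33*(-1/3 + sqrt(3))))**2 = (87493/451 + (-49*sqrt(111)/111 + (-11 + 33*sqrt(3))))**2 = (87493/451 + (-11 + 33*sqrt(3) - 49*sqrt(111)/111))**2 = (82532/451 + 33*sqrt(3) - 49*sqrt(111)/111)**2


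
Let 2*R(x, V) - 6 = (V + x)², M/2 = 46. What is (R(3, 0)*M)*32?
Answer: 22080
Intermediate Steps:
M = 92 (M = 2*46 = 92)
R(x, V) = 3 + (V + x)²/2
(R(3, 0)*M)*32 = ((3 + (0 + 3)²/2)*92)*32 = ((3 + (½)*3²)*92)*32 = ((3 + (½)*9)*92)*32 = ((3 + 9/2)*92)*32 = ((15/2)*92)*32 = 690*32 = 22080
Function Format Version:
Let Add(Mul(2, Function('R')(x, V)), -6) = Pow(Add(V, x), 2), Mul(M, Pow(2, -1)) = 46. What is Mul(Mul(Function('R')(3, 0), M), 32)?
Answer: 22080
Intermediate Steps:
M = 92 (M = Mul(2, 46) = 92)
Function('R')(x, V) = Add(3, Mul(Rational(1, 2), Pow(Add(V, x), 2)))
Mul(Mul(Function('R')(3, 0), M), 32) = Mul(Mul(Add(3, Mul(Rational(1, 2), Pow(Add(0, 3), 2))), 92), 32) = Mul(Mul(Add(3, Mul(Rational(1, 2), Pow(3, 2))), 92), 32) = Mul(Mul(Add(3, Mul(Rational(1, 2), 9)), 92), 32) = Mul(Mul(Add(3, Rational(9, 2)), 92), 32) = Mul(Mul(Rational(15, 2), 92), 32) = Mul(690, 32) = 22080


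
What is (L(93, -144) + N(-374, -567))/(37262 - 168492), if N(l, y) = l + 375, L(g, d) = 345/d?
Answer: 67/6299040 ≈ 1.0637e-5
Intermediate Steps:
N(l, y) = 375 + l
(L(93, -144) + N(-374, -567))/(37262 - 168492) = (345/(-144) + (375 - 374))/(37262 - 168492) = (345*(-1/144) + 1)/(-131230) = (-115/48 + 1)*(-1/131230) = -67/48*(-1/131230) = 67/6299040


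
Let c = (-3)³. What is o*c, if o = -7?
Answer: 189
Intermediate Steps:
c = -27
o*c = -7*(-27) = 189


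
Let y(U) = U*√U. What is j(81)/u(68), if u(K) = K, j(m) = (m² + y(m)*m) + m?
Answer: 65691/68 ≈ 966.04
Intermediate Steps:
y(U) = U^(3/2)
j(m) = m + m² + m^(5/2) (j(m) = (m² + m^(3/2)*m) + m = (m² + m^(5/2)) + m = m + m² + m^(5/2))
j(81)/u(68) = (81*(1 + 81 + 81^(3/2)))/68 = (81*(1 + 81 + 729))*(1/68) = (81*811)*(1/68) = 65691*(1/68) = 65691/68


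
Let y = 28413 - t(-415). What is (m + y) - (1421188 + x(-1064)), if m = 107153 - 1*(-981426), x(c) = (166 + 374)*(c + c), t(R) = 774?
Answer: 844150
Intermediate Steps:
y = 27639 (y = 28413 - 1*774 = 28413 - 774 = 27639)
x(c) = 1080*c (x(c) = 540*(2*c) = 1080*c)
m = 1088579 (m = 107153 + 981426 = 1088579)
(m + y) - (1421188 + x(-1064)) = (1088579 + 27639) - (1421188 + 1080*(-1064)) = 1116218 - (1421188 - 1149120) = 1116218 - 1*272068 = 1116218 - 272068 = 844150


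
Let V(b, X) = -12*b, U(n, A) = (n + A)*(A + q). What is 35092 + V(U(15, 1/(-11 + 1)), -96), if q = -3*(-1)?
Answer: 864337/25 ≈ 34574.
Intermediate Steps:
q = 3
U(n, A) = (3 + A)*(A + n) (U(n, A) = (n + A)*(A + 3) = (A + n)*(3 + A) = (3 + A)*(A + n))
35092 + V(U(15, 1/(-11 + 1)), -96) = 35092 - 12*((1/(-11 + 1))² + 3/(-11 + 1) + 3*15 + 15/(-11 + 1)) = 35092 - 12*((1/(-10))² + 3/(-10) + 45 + 15/(-10)) = 35092 - 12*((-⅒)² + 3*(-⅒) + 45 - ⅒*15) = 35092 - 12*(1/100 - 3/10 + 45 - 3/2) = 35092 - 12*4321/100 = 35092 - 12963/25 = 864337/25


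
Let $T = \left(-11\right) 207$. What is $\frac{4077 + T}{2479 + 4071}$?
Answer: $\frac{36}{131} \approx 0.27481$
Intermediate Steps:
$T = -2277$
$\frac{4077 + T}{2479 + 4071} = \frac{4077 - 2277}{2479 + 4071} = \frac{1800}{6550} = 1800 \cdot \frac{1}{6550} = \frac{36}{131}$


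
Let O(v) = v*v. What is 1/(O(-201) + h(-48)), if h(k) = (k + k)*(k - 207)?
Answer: 1/64881 ≈ 1.5413e-5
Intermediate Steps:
h(k) = 2*k*(-207 + k) (h(k) = (2*k)*(-207 + k) = 2*k*(-207 + k))
O(v) = v²
1/(O(-201) + h(-48)) = 1/((-201)² + 2*(-48)*(-207 - 48)) = 1/(40401 + 2*(-48)*(-255)) = 1/(40401 + 24480) = 1/64881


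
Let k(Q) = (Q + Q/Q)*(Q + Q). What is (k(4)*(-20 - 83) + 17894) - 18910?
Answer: -5136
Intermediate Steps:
k(Q) = 2*Q*(1 + Q) (k(Q) = (Q + 1)*(2*Q) = (1 + Q)*(2*Q) = 2*Q*(1 + Q))
(k(4)*(-20 - 83) + 17894) - 18910 = ((2*4*(1 + 4))*(-20 - 83) + 17894) - 18910 = ((2*4*5)*(-103) + 17894) - 18910 = (40*(-103) + 17894) - 18910 = (-4120 + 17894) - 18910 = 13774 - 18910 = -5136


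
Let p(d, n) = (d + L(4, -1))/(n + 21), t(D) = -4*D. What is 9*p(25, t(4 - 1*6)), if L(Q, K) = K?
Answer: 216/29 ≈ 7.4483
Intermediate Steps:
p(d, n) = (-1 + d)/(21 + n) (p(d, n) = (d - 1)/(n + 21) = (-1 + d)/(21 + n))
9*p(25, t(4 - 1*6)) = 9*((-1 + 25)/(21 - 4*(4 - 1*6))) = 9*(24/(21 - 4*(4 - 6))) = 9*(24/(21 - 4*(-2))) = 9*(24/(21 + 8)) = 9*(24/29) = 216/29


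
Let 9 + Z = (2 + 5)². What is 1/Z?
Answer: 1/40 ≈ 0.025000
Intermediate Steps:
Z = 40 (Z = -9 + (2 + 5)² = -9 + 7² = -9 + 49 = 40)
1/Z = 1/40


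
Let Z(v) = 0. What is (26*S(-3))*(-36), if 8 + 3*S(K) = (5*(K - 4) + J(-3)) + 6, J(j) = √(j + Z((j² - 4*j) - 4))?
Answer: 11544 - 312*I*√3 ≈ 11544.0 - 540.4*I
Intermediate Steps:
J(j) = √j (J(j) = √(j + 0) = √j)
S(K) = -22/3 + 5*K/3 + I*√3/3 (S(K) = -8/3 + ((5*(K - 4) + √(-3)) + 6)/3 = -8/3 + ((5*(-4 + K) + I*√3) + 6)/3 = -8/3 + (((-20 + 5*K) + I*√3) + 6)/3 = -8/3 + ((-20 + 5*K + I*√3) + 6)/3 = -8/3 + (-14 + 5*K + I*√3)/3 = -8/3 + (-14/3 + 5*K/3 + I*√3/3) = -22/3 + 5*K/3 + I*√3/3)
(26*S(-3))*(-36) = (26*(-22/3 + (5/3)*(-3) + I*√3/3))*(-36) = (26*(-22/3 - 5 + I*√3/3))*(-36) = (26*(-37/3 + I*√3/3))*(-36) = (-962/3 + 26*I*√3/3)*(-36) = 11544 - 312*I*√3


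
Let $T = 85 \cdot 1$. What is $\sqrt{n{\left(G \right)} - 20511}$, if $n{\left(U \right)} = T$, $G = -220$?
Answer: $i \sqrt{20426} \approx 142.92 i$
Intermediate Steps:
$T = 85$
$n{\left(U \right)} = 85$
$\sqrt{n{\left(G \right)} - 20511} = \sqrt{85 - 20511} = \sqrt{-20426} = i \sqrt{20426}$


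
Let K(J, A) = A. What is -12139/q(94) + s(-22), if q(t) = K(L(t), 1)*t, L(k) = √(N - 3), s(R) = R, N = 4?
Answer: -14207/94 ≈ -151.14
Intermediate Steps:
L(k) = 1 (L(k) = √(4 - 3) = √1 = 1)
q(t) = t (q(t) = 1*t = t)
-12139/q(94) + s(-22) = -12139/94 - 22 = -14207/94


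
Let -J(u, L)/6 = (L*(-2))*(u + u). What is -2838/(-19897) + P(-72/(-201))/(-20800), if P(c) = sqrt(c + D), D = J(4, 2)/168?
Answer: 2838/19897 - sqrt(5159)/1219400 ≈ 0.14258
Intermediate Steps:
J(u, L) = 24*L*u (J(u, L) = -6*L*(-2)*(u + u) = -6*(-2*L)*2*u = -(-24)*L*u = 24*L*u)
D = 8/7 (D = (24*2*4)/168 = 192*(1/168) = 8/7 ≈ 1.1429)
P(c) = sqrt(8/7 + c) (P(c) = sqrt(c + 8/7) = sqrt(8/7 + c))
-2838/(-19897) + P(-72/(-201))/(-20800) = -2838/(-19897) + (sqrt(56 + 49*(-72/(-201)))/7)/(-20800) = -2838*(-1/19897) + (sqrt(56 + 49*(-72*(-1/201)))/7)*(-1/20800) = 2838/19897 + (sqrt(56 + 49*(24/67))/7)*(-1/20800) = 2838/19897 + (sqrt(56 + 1176/67)/7)*(-1/20800) = 2838/19897 + (sqrt(4928/67)/7)*(-1/20800) = 2838/19897 + ((8*sqrt(5159)/67)/7)*(-1/20800) = 2838/19897 + (8*sqrt(5159)/469)*(-1/20800) = 2838/19897 - sqrt(5159)/1219400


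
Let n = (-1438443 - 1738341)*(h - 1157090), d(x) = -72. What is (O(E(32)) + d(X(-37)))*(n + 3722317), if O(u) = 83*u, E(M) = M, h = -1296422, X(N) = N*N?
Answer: 20140423105881400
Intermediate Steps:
X(N) = N²
n = 7794277665408 (n = (-1438443 - 1738341)*(-1296422 - 1157090) = -3176784*(-2453512) = 7794277665408)
(O(E(32)) + d(X(-37)))*(n + 3722317) = (83*32 - 72)*(7794277665408 + 3722317) = (2656 - 72)*7794281387725 = 2584*7794281387725 = 20140423105881400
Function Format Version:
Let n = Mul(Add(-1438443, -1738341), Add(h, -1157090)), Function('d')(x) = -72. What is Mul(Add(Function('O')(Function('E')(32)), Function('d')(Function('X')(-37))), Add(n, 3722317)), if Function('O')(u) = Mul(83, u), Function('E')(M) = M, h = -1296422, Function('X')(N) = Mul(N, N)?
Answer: 20140423105881400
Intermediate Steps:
Function('X')(N) = Pow(N, 2)
n = 7794277665408 (n = Mul(Add(-1438443, -1738341), Add(-1296422, -1157090)) = Mul(-3176784, -2453512) = 7794277665408)
Mul(Add(Function('O')(Function('E')(32)), Function('d')(Function('X')(-37))), Add(n, 3722317)) = Mul(Add(Mul(83, 32), -72), Add(7794277665408, 3722317)) = Mul(Add(2656, -72), 7794281387725) = Mul(2584, 7794281387725) = 20140423105881400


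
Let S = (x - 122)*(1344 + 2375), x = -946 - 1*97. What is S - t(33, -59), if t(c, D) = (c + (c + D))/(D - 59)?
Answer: -511250923/118 ≈ -4.3326e+6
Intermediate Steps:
t(c, D) = (D + 2*c)/(-59 + D) (t(c, D) = (c + (D + c))/(-59 + D) = (D + 2*c)/(-59 + D))
x = -1043 (x = -946 - 97 = -1043)
S = -4332635 (S = (-1043 - 122)*(1344 + 2375) = -1165*3719 = -4332635)
S - t(33, -59) = -4332635 - (-59 + 2*33)/(-59 - 59) = -4332635 - (-59 + 66)/(-118) = -4332635 - (-1)*7/118 = -4332635 - 1*(-7/118) = -4332635 + 7/118 = -511250923/118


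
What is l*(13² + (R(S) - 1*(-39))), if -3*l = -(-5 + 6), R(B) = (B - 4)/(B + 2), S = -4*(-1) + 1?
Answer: 1457/21 ≈ 69.381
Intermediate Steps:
S = 5 (S = 4 + 1 = 5)
R(B) = (-4 + B)/(2 + B)
l = ⅓ (l = -(-1)*(-5 + 6)/3 = -(-1)/3 = -⅓*(-1) = ⅓ ≈ 0.33333)
l*(13² + (R(S) - 1*(-39))) = (13² + ((-4 + 5)/(2 + 5) - 1*(-39)))/3 = (169 + (1/7 + 39))/3 = (169 + ((⅐)*1 + 39))/3 = (169 + (⅐ + 39))/3 = (169 + 274/7)/3 = (⅓)*(1457/7) = 1457/21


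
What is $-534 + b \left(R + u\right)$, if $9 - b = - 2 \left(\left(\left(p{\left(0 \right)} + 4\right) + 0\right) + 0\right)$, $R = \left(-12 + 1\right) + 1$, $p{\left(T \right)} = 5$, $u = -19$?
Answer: $-1317$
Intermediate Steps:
$R = -10$ ($R = -11 + 1 = -10$)
$b = 27$ ($b = 9 - - 2 \left(\left(\left(5 + 4\right) + 0\right) + 0\right) = 9 - - 2 \left(\left(9 + 0\right) + 0\right) = 9 - - 2 \left(9 + 0\right) = 9 - \left(-2\right) 9 = 9 - -18 = 9 + 18 = 27$)
$-534 + b \left(R + u\right) = -534 + 27 \left(-10 - 19\right) = -534 + 27 \left(-29\right) = -534 - 783 = -1317$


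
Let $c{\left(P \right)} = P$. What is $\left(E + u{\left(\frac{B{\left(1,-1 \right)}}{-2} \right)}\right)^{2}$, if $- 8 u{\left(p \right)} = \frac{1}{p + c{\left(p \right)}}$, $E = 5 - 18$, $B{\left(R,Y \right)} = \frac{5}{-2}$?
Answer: $\frac{68121}{400} \approx 170.3$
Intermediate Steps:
$B{\left(R,Y \right)} = - \frac{5}{2}$ ($B{\left(R,Y \right)} = 5 \left(- \frac{1}{2}\right) = - \frac{5}{2}$)
$E = -13$ ($E = 5 - 18 = -13$)
$u{\left(p \right)} = - \frac{1}{16 p}$ ($u{\left(p \right)} = - \frac{1}{8 \left(p + p\right)} = - \frac{1}{8 \cdot 2 p} = - \frac{\frac{1}{2} \frac{1}{p}}{8} = - \frac{1}{16 p}$)
$\left(E + u{\left(\frac{B{\left(1,-1 \right)}}{-2} \right)}\right)^{2} = \left(-13 - \frac{1}{16 \left(- \frac{5}{2 \left(-2\right)}\right)}\right)^{2} = \left(-13 - \frac{1}{16 \left(\left(- \frac{5}{2}\right) \left(- \frac{1}{2}\right)\right)}\right)^{2} = \left(-13 - \frac{1}{16 \cdot \frac{5}{4}}\right)^{2} = \left(-13 - \frac{1}{20}\right)^{2} = \left(- \frac{261}{20}\right)^{2} = \frac{68121}{400}$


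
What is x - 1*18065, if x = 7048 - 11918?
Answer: -22935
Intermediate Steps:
x = -4870
x - 1*18065 = -4870 - 1*18065 = -4870 - 18065 = -22935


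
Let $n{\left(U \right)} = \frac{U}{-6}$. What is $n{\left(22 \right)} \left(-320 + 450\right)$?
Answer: $- \frac{1430}{3} \approx -476.67$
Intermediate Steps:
$n{\left(U \right)} = - \frac{U}{6}$ ($n{\left(U \right)} = U \left(- \frac{1}{6}\right) = - \frac{U}{6}$)
$n{\left(22 \right)} \left(-320 + 450\right) = \left(- \frac{1}{6}\right) 22 \left(-320 + 450\right) = \left(- \frac{11}{3}\right) 130 = - \frac{1430}{3}$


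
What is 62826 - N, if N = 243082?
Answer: -180256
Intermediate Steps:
62826 - N = 62826 - 1*243082 = 62826 - 243082 = -180256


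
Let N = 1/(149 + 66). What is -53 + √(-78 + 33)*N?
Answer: -53 + 3*I*√5/215 ≈ -53.0 + 0.031201*I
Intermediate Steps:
N = 1/215 ≈ 0.0046512
-53 + √(-78 + 33)*N = -53 + √(-78 + 33)*(1/215) = -53 + √(-45)*(1/215) = -53 + (3*I*√5)*(1/215) = -53 + 3*I*√5/215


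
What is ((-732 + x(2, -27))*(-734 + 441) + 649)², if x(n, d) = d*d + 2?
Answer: 887364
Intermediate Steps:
x(n, d) = 2 + d² (x(n, d) = d² + 2 = 2 + d²)
((-732 + x(2, -27))*(-734 + 441) + 649)² = ((-732 + (2 + (-27)²))*(-734 + 441) + 649)² = ((-732 + (2 + 729))*(-293) + 649)² = ((-732 + 731)*(-293) + 649)² = (-1*(-293) + 649)² = (293 + 649)² = 942² = 887364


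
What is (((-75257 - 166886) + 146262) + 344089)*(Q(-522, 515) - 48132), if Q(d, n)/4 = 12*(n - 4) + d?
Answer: -6376959936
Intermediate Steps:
Q(d, n) = -192 + 4*d + 48*n (Q(d, n) = 4*(12*(n - 4) + d) = 4*(12*(-4 + n) + d) = 4*((-48 + 12*n) + d) = 4*(-48 + d + 12*n) = -192 + 4*d + 48*n)
(((-75257 - 166886) + 146262) + 344089)*(Q(-522, 515) - 48132) = (((-75257 - 166886) + 146262) + 344089)*((-192 + 4*(-522) + 48*515) - 48132) = ((-242143 + 146262) + 344089)*((-192 - 2088 + 24720) - 48132) = (-95881 + 344089)*(22440 - 48132) = 248208*(-25692) = -6376959936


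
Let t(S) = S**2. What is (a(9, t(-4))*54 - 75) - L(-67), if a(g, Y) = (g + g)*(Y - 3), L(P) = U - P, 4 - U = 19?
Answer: 12509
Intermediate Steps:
U = -15 (U = 4 - 1*19 = 4 - 19 = -15)
L(P) = -15 - P
a(g, Y) = 2*g*(-3 + Y) (a(g, Y) = (2*g)*(-3 + Y) = 2*g*(-3 + Y))
(a(9, t(-4))*54 - 75) - L(-67) = ((2*9*(-3 + (-4)**2))*54 - 75) - (-15 - 1*(-67)) = ((2*9*(-3 + 16))*54 - 75) - (-15 + 67) = ((2*9*13)*54 - 75) - 1*52 = (234*54 - 75) - 52 = (12636 - 75) - 52 = 12561 - 52 = 12509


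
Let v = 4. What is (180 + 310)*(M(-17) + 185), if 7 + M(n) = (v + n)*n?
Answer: 195510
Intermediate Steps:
M(n) = -7 + n*(4 + n) (M(n) = -7 + (4 + n)*n = -7 + n*(4 + n))
(180 + 310)*(M(-17) + 185) = (180 + 310)*((-7 + (-17)**2 + 4*(-17)) + 185) = 490*((-7 + 289 - 68) + 185) = 490*(214 + 185) = 490*399 = 195510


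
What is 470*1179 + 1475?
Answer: 555605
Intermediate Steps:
470*1179 + 1475 = 554130 + 1475 = 555605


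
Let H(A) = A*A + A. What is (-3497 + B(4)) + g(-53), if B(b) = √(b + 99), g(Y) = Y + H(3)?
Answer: -3538 + √103 ≈ -3527.9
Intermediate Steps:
H(A) = A + A² (H(A) = A² + A = A + A²)
g(Y) = 12 + Y (g(Y) = Y + 3*(1 + 3) = Y + 3*4 = Y + 12 = 12 + Y)
B(b) = √(99 + b)
(-3497 + B(4)) + g(-53) = (-3497 + √(99 + 4)) + (12 - 53) = (-3497 + √103) - 41 = -3538 + √103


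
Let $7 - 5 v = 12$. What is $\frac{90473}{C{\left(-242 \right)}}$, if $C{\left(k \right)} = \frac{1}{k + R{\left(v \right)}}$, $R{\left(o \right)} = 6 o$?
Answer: $-22437304$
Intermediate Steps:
$v = -1$ ($v = \frac{7}{5} - \frac{12}{5} = -1$)
$C{\left(k \right)} = \frac{1}{-6 + k}$ ($C{\left(k \right)} = \frac{1}{k + 6 \left(-1\right)} = \frac{1}{k - 6} = \frac{1}{-6 + k}$)
$\frac{90473}{C{\left(-242 \right)}} = \frac{90473}{\frac{1}{-6 - 242}} = \frac{90473}{\frac{1}{-248}} = \frac{90473}{- \frac{1}{248}} = 90473 \left(-248\right) = -22437304$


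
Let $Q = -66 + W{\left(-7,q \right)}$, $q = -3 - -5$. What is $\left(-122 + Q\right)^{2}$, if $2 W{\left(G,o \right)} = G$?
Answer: $\frac{146689}{4} \approx 36672.0$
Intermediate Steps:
$q = 2$ ($q = -3 + 5 = 2$)
$W{\left(G,o \right)} = \frac{G}{2}$
$Q = - \frac{139}{2}$ ($Q = -66 + \frac{1}{2} \left(-7\right) = -66 - \frac{7}{2} = - \frac{139}{2} \approx -69.5$)
$\left(-122 + Q\right)^{2} = \left(-122 - \frac{139}{2}\right)^{2} = \left(- \frac{383}{2}\right)^{2} = \frac{146689}{4}$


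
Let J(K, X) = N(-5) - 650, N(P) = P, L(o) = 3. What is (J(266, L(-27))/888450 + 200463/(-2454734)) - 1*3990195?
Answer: -435112503091427581/109045421115 ≈ -3.9902e+6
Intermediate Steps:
J(K, X) = -655 (J(K, X) = -5 - 650 = -655)
(J(266, L(-27))/888450 + 200463/(-2454734)) - 1*3990195 = (-655/888450 + 200463/(-2454734)) - 1*3990195 = (-655*1/888450 + 200463*(-1/2454734)) - 3990195 = (-131/177690 - 200463/2454734) - 3990195 = -8985460156/109045421115 - 3990195 = -435112503091427581/109045421115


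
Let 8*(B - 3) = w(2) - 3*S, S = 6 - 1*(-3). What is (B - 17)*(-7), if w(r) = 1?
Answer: 483/4 ≈ 120.75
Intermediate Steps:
S = 9 (S = 6 + 3 = 9)
B = -¼ (B = 3 + (1 - 3*9)/8 = 3 + (1 - 27)/8 = 3 + (⅛)*(-26) = 3 - 13/4 = -¼ ≈ -0.25000)
(B - 17)*(-7) = (-¼ - 17)*(-7) = -69/4*(-7) = 483/4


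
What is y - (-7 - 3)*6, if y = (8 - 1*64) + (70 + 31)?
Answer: 105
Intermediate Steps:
y = 45 (y = (8 - 64) + 101 = -56 + 101 = 45)
y - (-7 - 3)*6 = 45 - (-7 - 3)*6 = 45 - (-10)*6 = 45 - 1*(-60) = 45 + 60 = 105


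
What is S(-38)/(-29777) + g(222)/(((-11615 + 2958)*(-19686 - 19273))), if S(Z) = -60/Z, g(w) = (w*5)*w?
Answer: 11754297870/17346708284279 ≈ 0.00067761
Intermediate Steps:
g(w) = 5*w**2 (g(w) = (5*w)*w = 5*w**2)
S(-38)/(-29777) + g(222)/(((-11615 + 2958)*(-19686 - 19273))) = -60/(-38)/(-29777) + (5*222**2)/(((-11615 + 2958)*(-19686 - 19273))) = -60*(-1/38)*(-1/29777) + (5*49284)/((-8657*(-38959))) = (30/19)*(-1/29777) + 246420/337268063 = -30/565763 + 246420*(1/337268063) = -30/565763 + 246420/337268063 = 11754297870/17346708284279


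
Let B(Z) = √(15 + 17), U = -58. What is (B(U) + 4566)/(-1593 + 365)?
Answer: -2283/614 - √2/307 ≈ -3.7228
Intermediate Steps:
B(Z) = 4*√2 (B(Z) = √32 = 4*√2)
(B(U) + 4566)/(-1593 + 365) = (4*√2 + 4566)/(-1593 + 365) = (4566 + 4*√2)/(-1228) = (4566 + 4*√2)*(-1/1228) = -2283/614 - √2/307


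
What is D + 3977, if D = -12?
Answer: 3965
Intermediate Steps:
D + 3977 = -12 + 3977 = 3965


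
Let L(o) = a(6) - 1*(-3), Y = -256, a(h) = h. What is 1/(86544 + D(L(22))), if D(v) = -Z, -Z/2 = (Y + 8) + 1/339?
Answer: 339/29170274 ≈ 1.1621e-5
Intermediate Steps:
Z = 168142/339 (Z = -2*((-256 + 8) + 1/339) = -2*(-248 + 1/339) = -2*(-84071/339) = 168142/339 ≈ 495.99)
L(o) = 9 (L(o) = 6 - 1*(-3) = 6 + 3 = 9)
D(v) = -168142/339 (D(v) = -1*168142/339 = -168142/339)
1/(86544 + D(L(22))) = 1/(86544 - 168142/339) = 1/(29170274/339) = 339/29170274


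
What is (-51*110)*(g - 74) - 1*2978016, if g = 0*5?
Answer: -2562876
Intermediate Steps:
g = 0
(-51*110)*(g - 74) - 1*2978016 = (-51*110)*(0 - 74) - 1*2978016 = -5610*(-74) - 2978016 = 415140 - 2978016 = -2562876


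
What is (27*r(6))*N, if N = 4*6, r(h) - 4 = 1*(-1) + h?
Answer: 5832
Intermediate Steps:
r(h) = 3 + h (r(h) = 4 + (1*(-1) + h) = 4 + (-1 + h) = 3 + h)
N = 24
(27*r(6))*N = (27*(3 + 6))*24 = (27*9)*24 = 243*24 = 5832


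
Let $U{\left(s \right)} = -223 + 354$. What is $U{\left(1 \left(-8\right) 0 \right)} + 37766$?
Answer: $37897$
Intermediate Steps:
$U{\left(s \right)} = 131$
$U{\left(1 \left(-8\right) 0 \right)} + 37766 = 131 + 37766 = 37897$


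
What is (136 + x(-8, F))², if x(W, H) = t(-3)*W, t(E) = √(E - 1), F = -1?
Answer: 18240 - 4352*I ≈ 18240.0 - 4352.0*I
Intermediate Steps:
t(E) = √(-1 + E)
x(W, H) = 2*I*W (x(W, H) = √(-1 - 3)*W = √(-4)*W = (2*I)*W = 2*I*W)
(136 + x(-8, F))² = (136 + 2*I*(-8))² = (136 - 16*I)²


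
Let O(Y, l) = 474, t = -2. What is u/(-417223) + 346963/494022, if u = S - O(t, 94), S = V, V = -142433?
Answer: 215360145703/206117340906 ≈ 1.0448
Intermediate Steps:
S = -142433
u = -142907 (u = -142433 - 1*474 = -142433 - 474 = -142907)
u/(-417223) + 346963/494022 = -142907/(-417223) + 346963/494022 = -142907*(-1/417223) + 346963*(1/494022) = 142907/417223 + 346963/494022 = 215360145703/206117340906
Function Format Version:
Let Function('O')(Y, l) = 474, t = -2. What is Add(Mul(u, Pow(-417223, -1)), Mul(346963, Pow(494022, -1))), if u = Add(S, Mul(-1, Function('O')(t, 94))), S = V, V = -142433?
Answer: Rational(215360145703, 206117340906) ≈ 1.0448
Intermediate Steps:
S = -142433
u = -142907 (u = Add(-142433, Mul(-1, 474)) = Add(-142433, -474) = -142907)
Add(Mul(u, Pow(-417223, -1)), Mul(346963, Pow(494022, -1))) = Add(Mul(-142907, Pow(-417223, -1)), Mul(346963, Pow(494022, -1))) = Add(Mul(-142907, Rational(-1, 417223)), Mul(346963, Rational(1, 494022))) = Add(Rational(142907, 417223), Rational(346963, 494022)) = Rational(215360145703, 206117340906)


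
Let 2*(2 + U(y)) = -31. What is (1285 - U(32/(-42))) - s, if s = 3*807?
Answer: -2237/2 ≈ -1118.5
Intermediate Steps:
U(y) = -35/2 (U(y) = -2 + (1/2)*(-31) = -2 - 31/2 = -35/2)
s = 2421
(1285 - U(32/(-42))) - s = (1285 - 1*(-35/2)) - 1*2421 = (1285 + 35/2) - 2421 = 2605/2 - 2421 = -2237/2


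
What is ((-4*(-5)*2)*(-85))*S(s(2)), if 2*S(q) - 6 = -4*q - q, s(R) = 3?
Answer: 15300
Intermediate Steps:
S(q) = 3 - 5*q/2 (S(q) = 3 + (-4*q - q)/2 = 3 + (-5*q)/2 = 3 - 5*q/2)
((-4*(-5)*2)*(-85))*S(s(2)) = ((-4*(-5)*2)*(-85))*(3 - 5/2*3) = ((20*2)*(-85))*(3 - 15/2) = (40*(-85))*(-9/2) = -3400*(-9/2) = 15300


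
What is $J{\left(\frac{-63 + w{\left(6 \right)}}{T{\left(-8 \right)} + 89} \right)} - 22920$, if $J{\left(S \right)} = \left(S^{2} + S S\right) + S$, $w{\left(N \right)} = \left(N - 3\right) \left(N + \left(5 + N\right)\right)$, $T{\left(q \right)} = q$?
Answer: $- \frac{16708756}{729} \approx -22920.0$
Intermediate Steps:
$w{\left(N \right)} = \left(-3 + N\right) \left(5 + 2 N\right)$
$J{\left(S \right)} = S + 2 S^{2}$ ($J{\left(S \right)} = \left(S^{2} + S^{2}\right) + S = 2 S^{2} + S = S + 2 S^{2}$)
$J{\left(\frac{-63 + w{\left(6 \right)}}{T{\left(-8 \right)} + 89} \right)} - 22920 = \frac{-63 - \left(21 - 72\right)}{-8 + 89} \left(1 + 2 \frac{-63 - \left(21 - 72\right)}{-8 + 89}\right) - 22920 = \frac{-63 - -51}{81} \left(1 + 2 \frac{-63 - -51}{81}\right) - 22920 = \left(-63 - -51\right) \frac{1}{81} \left(1 + 2 \left(-63 - -51\right) \frac{1}{81}\right) - 22920 = \left(-63 + 51\right) \frac{1}{81} \left(1 + 2 \left(-63 + 51\right) \frac{1}{81}\right) - 22920 = \left(-12\right) \frac{1}{81} \left(1 + 2 \left(\left(-12\right) \frac{1}{81}\right)\right) - 22920 = - \frac{4 \left(1 + 2 \left(- \frac{4}{27}\right)\right)}{27} - 22920 = - \frac{4 \left(1 - \frac{8}{27}\right)}{27} - 22920 = \left(- \frac{4}{27}\right) \frac{19}{27} - 22920 = - \frac{76}{729} - 22920 = - \frac{16708756}{729}$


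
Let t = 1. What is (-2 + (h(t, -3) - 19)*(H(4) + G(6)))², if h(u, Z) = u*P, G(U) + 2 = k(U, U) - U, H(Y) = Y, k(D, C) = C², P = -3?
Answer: 498436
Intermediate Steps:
G(U) = -2 + U² - U (G(U) = -2 + (U² - U) = -2 + U² - U)
h(u, Z) = -3*u (h(u, Z) = u*(-3) = -3*u)
(-2 + (h(t, -3) - 19)*(H(4) + G(6)))² = (-2 + (-3*1 - 19)*(4 + (-2 + 6² - 1*6)))² = (-2 + (-3 - 19)*(4 + (-2 + 36 - 6)))² = (-2 - 22*(4 + 28))² = (-2 - 22*32)² = (-2 - 704)² = (-706)² = 498436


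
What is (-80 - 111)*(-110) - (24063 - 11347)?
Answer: 8294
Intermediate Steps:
(-80 - 111)*(-110) - (24063 - 11347) = -191*(-110) - 1*12716 = 21010 - 12716 = 8294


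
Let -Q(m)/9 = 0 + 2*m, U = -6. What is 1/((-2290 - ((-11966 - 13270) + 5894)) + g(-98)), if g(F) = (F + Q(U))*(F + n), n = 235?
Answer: 1/18422 ≈ 5.4283e-5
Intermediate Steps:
Q(m) = -18*m (Q(m) = -9*(0 + 2*m) = -18*m)
g(F) = (108 + F)*(235 + F) (g(F) = (F - 18*(-6))*(F + 235) = (F + 108)*(235 + F) = (108 + F)*(235 + F))
1/((-2290 - ((-11966 - 13270) + 5894)) + g(-98)) = 1/((-2290 - ((-11966 - 13270) + 5894)) + (25380 + (-98)² + 343*(-98))) = 1/((-2290 - (-25236 + 5894)) + (25380 + 9604 - 33614)) = 1/((-2290 - 1*(-19342)) + 1370) = 1/((-2290 + 19342) + 1370) = 1/(17052 + 1370) = 1/18422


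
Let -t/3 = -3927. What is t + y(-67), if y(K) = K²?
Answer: 16270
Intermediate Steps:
t = 11781 (t = -3*(-3927) = 11781)
t + y(-67) = 11781 + (-67)² = 11781 + 4489 = 16270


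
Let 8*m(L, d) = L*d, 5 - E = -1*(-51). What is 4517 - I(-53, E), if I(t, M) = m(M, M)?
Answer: 8505/2 ≈ 4252.5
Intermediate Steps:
E = -46 (E = 5 - (-1)*(-51) = 5 - 1*51 = 5 - 51 = -46)
m(L, d) = L*d/8 (m(L, d) = (L*d)/8 = L*d/8)
I(t, M) = M²/8 (I(t, M) = M*M/8 = M²/8)
4517 - I(-53, E) = 4517 - (-46)²/8 = 4517 - 2116/8 = 4517 - 1*529/2 = 4517 - 529/2 = 8505/2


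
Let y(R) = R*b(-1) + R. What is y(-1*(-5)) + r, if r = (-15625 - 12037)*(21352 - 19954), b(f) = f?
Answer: -38671476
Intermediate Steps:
y(R) = 0 (y(R) = R*(-1) + R = -R + R = 0)
r = -38671476 (r = -27662*1398 = -38671476)
y(-1*(-5)) + r = 0 - 38671476 = -38671476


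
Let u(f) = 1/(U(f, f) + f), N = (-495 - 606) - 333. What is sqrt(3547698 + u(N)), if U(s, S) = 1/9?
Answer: sqrt(590830165798305)/12905 ≈ 1883.5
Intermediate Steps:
U(s, S) = 1/9
N = -1434 (N = -1101 - 333 = -1434)
u(f) = 1/(1/9 + f)
sqrt(3547698 + u(N)) = sqrt(3547698 + 9/(1 + 9*(-1434))) = sqrt(3547698 + 9/(1 - 12906)) = sqrt(3547698 + 9/(-12905)) = sqrt(3547698 + 9*(-1/12905)) = sqrt(3547698 - 9/12905) = sqrt(45783042681/12905) = sqrt(590830165798305)/12905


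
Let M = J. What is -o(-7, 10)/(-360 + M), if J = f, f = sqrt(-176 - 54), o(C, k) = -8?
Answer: -288/12983 - 4*I*sqrt(230)/64915 ≈ -0.022183 - 0.0009345*I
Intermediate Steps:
f = I*sqrt(230) (f = sqrt(-230) = I*sqrt(230) ≈ 15.166*I)
J = I*sqrt(230) ≈ 15.166*I
M = I*sqrt(230) ≈ 15.166*I
-o(-7, 10)/(-360 + M) = -(-8)/(-360 + I*sqrt(230)) = 8/(-360 + I*sqrt(230))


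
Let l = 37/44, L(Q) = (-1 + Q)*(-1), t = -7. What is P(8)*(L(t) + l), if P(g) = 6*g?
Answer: 4668/11 ≈ 424.36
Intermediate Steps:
L(Q) = 1 - Q
l = 37/44 (l = 37*(1/44) = 37/44 ≈ 0.84091)
P(8)*(L(t) + l) = (6*8)*((1 - 1*(-7)) + 37/44) = 48*((1 + 7) + 37/44) = 48*(8 + 37/44) = 48*(389/44) = 4668/11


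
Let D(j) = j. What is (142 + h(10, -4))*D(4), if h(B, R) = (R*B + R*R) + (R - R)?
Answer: 472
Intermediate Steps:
h(B, R) = R² + B*R (h(B, R) = (B*R + R²) + 0 = (R² + B*R) + 0 = R² + B*R)
(142 + h(10, -4))*D(4) = (142 - 4*(10 - 4))*4 = (142 - 4*6)*4 = (142 - 24)*4 = 118*4 = 472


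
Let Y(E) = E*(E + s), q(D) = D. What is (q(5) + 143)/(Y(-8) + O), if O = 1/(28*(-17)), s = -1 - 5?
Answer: 70448/53311 ≈ 1.3215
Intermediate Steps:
s = -6
Y(E) = E*(-6 + E) (Y(E) = E*(E - 6) = E*(-6 + E))
O = -1/476 (O = (1/28)*(-1/17) = -1/476 ≈ -0.0021008)
(q(5) + 143)/(Y(-8) + O) = (5 + 143)/(-8*(-6 - 8) - 1/476) = 148/(-8*(-14) - 1/476) = 148/(112 - 1/476) = 148/(53311/476) = (476/53311)*148 = 70448/53311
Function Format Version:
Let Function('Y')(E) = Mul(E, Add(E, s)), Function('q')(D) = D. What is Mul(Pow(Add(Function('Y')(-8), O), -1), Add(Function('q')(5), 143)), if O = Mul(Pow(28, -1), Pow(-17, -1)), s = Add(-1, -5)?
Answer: Rational(70448, 53311) ≈ 1.3215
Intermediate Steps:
s = -6
Function('Y')(E) = Mul(E, Add(-6, E)) (Function('Y')(E) = Mul(E, Add(E, -6)) = Mul(E, Add(-6, E)))
O = Rational(-1, 476) (O = Mul(Rational(1, 28), Rational(-1, 17)) = Rational(-1, 476) ≈ -0.0021008)
Mul(Pow(Add(Function('Y')(-8), O), -1), Add(Function('q')(5), 143)) = Mul(Pow(Add(Mul(-8, Add(-6, -8)), Rational(-1, 476)), -1), Add(5, 143)) = Mul(Pow(Add(Mul(-8, -14), Rational(-1, 476)), -1), 148) = Mul(Pow(Add(112, Rational(-1, 476)), -1), 148) = Mul(Pow(Rational(53311, 476), -1), 148) = Mul(Rational(476, 53311), 148) = Rational(70448, 53311)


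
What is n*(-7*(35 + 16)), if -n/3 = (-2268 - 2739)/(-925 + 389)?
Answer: 5362497/536 ≈ 10005.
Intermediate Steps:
n = -15021/536 (n = -3*(-2268 - 2739)/(-925 + 389) = -(-15021)/(-536) = -(-15021)*(-1)/536 = -3*5007/536 = -15021/536 ≈ -28.024)
n*(-7*(35 + 16)) = -(-105147)*(35 + 16)/536 = -(-105147)*51/536 = -15021/536*(-357) = 5362497/536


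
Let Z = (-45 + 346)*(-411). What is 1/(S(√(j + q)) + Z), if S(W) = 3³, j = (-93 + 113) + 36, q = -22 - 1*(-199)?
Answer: -1/123684 ≈ -8.0851e-6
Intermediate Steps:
q = 177 (q = -22 + 199 = 177)
j = 56 (j = 20 + 36 = 56)
S(W) = 27
Z = -123711 (Z = 301*(-411) = -123711)
1/(S(√(j + q)) + Z) = 1/(27 - 123711) = 1/(-123684) = -1/123684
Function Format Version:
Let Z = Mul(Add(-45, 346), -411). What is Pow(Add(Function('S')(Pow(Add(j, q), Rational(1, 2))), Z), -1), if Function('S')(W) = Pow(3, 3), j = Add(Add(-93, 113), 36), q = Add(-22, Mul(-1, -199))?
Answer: Rational(-1, 123684) ≈ -8.0851e-6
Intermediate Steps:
q = 177 (q = Add(-22, 199) = 177)
j = 56 (j = Add(20, 36) = 56)
Function('S')(W) = 27
Z = -123711 (Z = Mul(301, -411) = -123711)
Pow(Add(Function('S')(Pow(Add(j, q), Rational(1, 2))), Z), -1) = Pow(Add(27, -123711), -1) = Pow(-123684, -1) = Rational(-1, 123684)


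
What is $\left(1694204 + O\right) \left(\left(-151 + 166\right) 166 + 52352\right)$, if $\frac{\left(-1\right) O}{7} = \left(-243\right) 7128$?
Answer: $757857868744$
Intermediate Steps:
$O = 12124728$ ($O = - 7 \left(\left(-243\right) 7128\right) = \left(-7\right) \left(-1732104\right) = 12124728$)
$\left(1694204 + O\right) \left(\left(-151 + 166\right) 166 + 52352\right) = \left(1694204 + 12124728\right) \left(\left(-151 + 166\right) 166 + 52352\right) = 13818932 \left(15 \cdot 166 + 52352\right) = 13818932 \left(2490 + 52352\right) = 13818932 \cdot 54842 = 757857868744$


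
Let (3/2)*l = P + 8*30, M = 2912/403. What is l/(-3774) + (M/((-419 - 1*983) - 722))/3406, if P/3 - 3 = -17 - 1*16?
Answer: -467235662/17632809207 ≈ -0.026498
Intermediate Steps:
M = 224/31 (M = 2912*(1/403) = 224/31 ≈ 7.2258)
P = -90 (P = 9 + 3*(-17 - 1*16) = 9 + 3*(-17 - 16) = 9 + 3*(-33) = 9 - 99 = -90)
l = 100 (l = 2*(-90 + 8*30)/3 = 2*(-90 + 240)/3 = (⅔)*150 = 100)
l/(-3774) + (M/((-419 - 1*983) - 722))/3406 = 100/(-3774) + (224/(31*((-419 - 1*983) - 722)))/3406 = 100*(-1/3774) + (224/(31*((-419 - 983) - 722)))*(1/3406) = -50/1887 + (224/(31*(-1402 - 722)))*(1/3406) = -50/1887 + ((224/31)/(-2124))*(1/3406) = -50/1887 + ((224/31)*(-1/2124))*(1/3406) = -50/1887 - 56/16461*1/3406 = -50/1887 - 28/28033083 = -467235662/17632809207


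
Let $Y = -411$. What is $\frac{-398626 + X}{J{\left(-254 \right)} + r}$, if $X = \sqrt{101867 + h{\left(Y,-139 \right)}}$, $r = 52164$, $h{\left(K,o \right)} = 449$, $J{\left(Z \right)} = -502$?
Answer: $- \frac{199313}{25831} + \frac{\sqrt{25579}}{25831} \approx -7.7098$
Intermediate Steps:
$X = 2 \sqrt{25579}$ ($X = \sqrt{101867 + 449} = \sqrt{102316} = 2 \sqrt{25579} \approx 319.87$)
$\frac{-398626 + X}{J{\left(-254 \right)} + r} = \frac{-398626 + 2 \sqrt{25579}}{-502 + 52164} = \frac{-398626 + 2 \sqrt{25579}}{51662} = \left(-398626 + 2 \sqrt{25579}\right) \frac{1}{51662} = - \frac{199313}{25831} + \frac{\sqrt{25579}}{25831}$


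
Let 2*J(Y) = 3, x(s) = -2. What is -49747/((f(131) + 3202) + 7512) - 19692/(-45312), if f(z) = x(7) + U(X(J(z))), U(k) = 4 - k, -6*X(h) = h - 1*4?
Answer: -2043124797/485544512 ≈ -4.2079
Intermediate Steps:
J(Y) = 3/2 (J(Y) = (½)*3 = 3/2)
X(h) = ⅔ - h/6 (X(h) = -(h - 1*4)/6 = -(h - 4)/6 = -(-4 + h)/6 = ⅔ - h/6)
f(z) = 19/12 (f(z) = -2 + (4 - (⅔ - ⅙*3/2)) = -2 + (4 - (⅔ - ¼)) = -2 + (4 - 1*5/12) = -2 + (4 - 5/12) = -2 + 43/12 = 19/12)
-49747/((f(131) + 3202) + 7512) - 19692/(-45312) = -49747/((19/12 + 3202) + 7512) - 19692/(-45312) = -49747/(38443/12 + 7512) - 19692*(-1/45312) = -49747/128587/12 + 1641/3776 = -49747*12/128587 + 1641/3776 = -596964/128587 + 1641/3776 = -2043124797/485544512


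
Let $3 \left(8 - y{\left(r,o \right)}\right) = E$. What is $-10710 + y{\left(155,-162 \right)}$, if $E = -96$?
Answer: $-10670$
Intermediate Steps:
$y{\left(r,o \right)} = 40$ ($y{\left(r,o \right)} = 8 - -32 = 8 + 32 = 40$)
$-10710 + y{\left(155,-162 \right)} = -10710 + 40 = -10670$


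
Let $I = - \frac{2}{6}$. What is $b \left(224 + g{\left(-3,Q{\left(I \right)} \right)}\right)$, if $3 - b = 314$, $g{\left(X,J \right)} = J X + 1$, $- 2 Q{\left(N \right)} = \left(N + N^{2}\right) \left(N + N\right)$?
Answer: $- \frac{630397}{9} \approx -70044.0$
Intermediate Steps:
$I = - \frac{1}{3}$ ($I = \left(-2\right) \frac{1}{6} = - \frac{1}{3} \approx -0.33333$)
$Q{\left(N \right)} = - N \left(N + N^{2}\right)$ ($Q{\left(N \right)} = - \frac{\left(N + N^{2}\right) \left(N + N\right)}{2} = - \frac{\left(N + N^{2}\right) 2 N}{2} = - \frac{2 N \left(N + N^{2}\right)}{2} = - N \left(N + N^{2}\right)$)
$g{\left(X,J \right)} = 1 + J X$
$b = -311$ ($b = 3 - 314 = -311$)
$b \left(224 + g{\left(-3,Q{\left(I \right)} \right)}\right) = - 311 \left(224 + \left(1 + \left(- \frac{1}{3}\right)^{2} \left(-1 - - \frac{1}{3}\right) \left(-3\right)\right)\right) = - 311 \left(224 + \left(1 + \frac{-1 + \frac{1}{3}}{9} \left(-3\right)\right)\right) = - 311 \left(224 + \left(1 + \frac{1}{9} \left(- \frac{2}{3}\right) \left(-3\right)\right)\right) = - 311 \left(224 + \left(1 - - \frac{2}{9}\right)\right) = - 311 \left(224 + \left(1 + \frac{2}{9}\right)\right) = - 311 \left(224 + \frac{11}{9}\right) = \left(-311\right) \frac{2027}{9} = - \frac{630397}{9}$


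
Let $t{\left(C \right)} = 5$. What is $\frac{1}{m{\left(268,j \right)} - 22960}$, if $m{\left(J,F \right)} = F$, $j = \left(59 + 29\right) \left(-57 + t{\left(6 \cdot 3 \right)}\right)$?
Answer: $- \frac{1}{27536} \approx -3.6316 \cdot 10^{-5}$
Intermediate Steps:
$j = -4576$ ($j = \left(59 + 29\right) \left(-57 + 5\right) = 88 \left(-52\right) = -4576$)
$\frac{1}{m{\left(268,j \right)} - 22960} = \frac{1}{-4576 - 22960} = \frac{1}{-27536} = - \frac{1}{27536}$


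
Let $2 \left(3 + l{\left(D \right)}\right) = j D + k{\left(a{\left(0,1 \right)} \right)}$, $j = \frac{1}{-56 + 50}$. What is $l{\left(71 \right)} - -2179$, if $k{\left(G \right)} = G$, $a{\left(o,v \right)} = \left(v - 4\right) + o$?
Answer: $\frac{26023}{12} \approx 2168.6$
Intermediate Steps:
$a{\left(o,v \right)} = -4 + o + v$ ($a{\left(o,v \right)} = \left(-4 + v\right) + o = -4 + o + v$)
$j = - \frac{1}{6}$ ($j = \frac{1}{-6} = - \frac{1}{6} \approx -0.16667$)
$l{\left(D \right)} = - \frac{9}{2} - \frac{D}{12}$ ($l{\left(D \right)} = -3 + \frac{- \frac{D}{6} + \left(-4 + 0 + 1\right)}{2} = -3 + \frac{- \frac{D}{6} - 3}{2} = -3 + \frac{-3 - \frac{D}{6}}{2} = -3 - \left(\frac{3}{2} + \frac{D}{12}\right) = - \frac{9}{2} - \frac{D}{12}$)
$l{\left(71 \right)} - -2179 = \left(- \frac{9}{2} - \frac{71}{12}\right) - -2179 = \left(- \frac{9}{2} - \frac{71}{12}\right) + 2179 = - \frac{125}{12} + 2179 = \frac{26023}{12}$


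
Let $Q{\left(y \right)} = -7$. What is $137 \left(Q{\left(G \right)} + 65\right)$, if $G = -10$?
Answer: $7946$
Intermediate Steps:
$137 \left(Q{\left(G \right)} + 65\right) = 137 \left(-7 + 65\right) = 137 \cdot 58 = 7946$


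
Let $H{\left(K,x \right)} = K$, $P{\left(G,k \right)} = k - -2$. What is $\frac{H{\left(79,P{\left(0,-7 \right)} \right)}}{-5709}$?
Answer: $- \frac{79}{5709} \approx -0.013838$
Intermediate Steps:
$P{\left(G,k \right)} = 2 + k$ ($P{\left(G,k \right)} = k + 2 = 2 + k$)
$\frac{H{\left(79,P{\left(0,-7 \right)} \right)}}{-5709} = \frac{79}{-5709} = 79 \left(- \frac{1}{5709}\right) = - \frac{79}{5709}$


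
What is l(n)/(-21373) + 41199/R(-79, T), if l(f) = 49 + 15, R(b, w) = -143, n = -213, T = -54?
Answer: -80050489/277849 ≈ -288.11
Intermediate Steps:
l(f) = 64
l(n)/(-21373) + 41199/R(-79, T) = 64/(-21373) + 41199/(-143) = 64*(-1/21373) + 41199*(-1/143) = -64/21373 - 41199/143 = -80050489/277849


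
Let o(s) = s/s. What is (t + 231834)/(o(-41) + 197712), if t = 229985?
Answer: 461819/197713 ≈ 2.3358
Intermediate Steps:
o(s) = 1
(t + 231834)/(o(-41) + 197712) = (229985 + 231834)/(1 + 197712) = 461819/197713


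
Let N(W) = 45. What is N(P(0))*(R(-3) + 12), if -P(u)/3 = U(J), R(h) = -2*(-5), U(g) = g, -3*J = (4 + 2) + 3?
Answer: 990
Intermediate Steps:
J = -3 (J = -((4 + 2) + 3)/3 = -(6 + 3)/3 = -1/3*9 = -3)
R(h) = 10
P(u) = 9 (P(u) = -3*(-3) = 9)
N(P(0))*(R(-3) + 12) = 45*(10 + 12) = 45*22 = 990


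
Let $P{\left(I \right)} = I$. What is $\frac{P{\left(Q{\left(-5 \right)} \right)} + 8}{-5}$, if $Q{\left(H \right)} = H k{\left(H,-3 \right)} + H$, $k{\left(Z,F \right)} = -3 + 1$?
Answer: $- \frac{13}{5} \approx -2.6$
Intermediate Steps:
$k{\left(Z,F \right)} = -2$
$Q{\left(H \right)} = - H$ ($Q{\left(H \right)} = H \left(-2\right) + H = - 2 H + H = - H$)
$\frac{P{\left(Q{\left(-5 \right)} \right)} + 8}{-5} = \frac{\left(-1\right) \left(-5\right) + 8}{-5} = \left(5 + 8\right) \left(- \frac{1}{5}\right) = 13 \left(- \frac{1}{5}\right) = - \frac{13}{5}$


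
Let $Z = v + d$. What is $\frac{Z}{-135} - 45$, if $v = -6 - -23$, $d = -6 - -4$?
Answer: $- \frac{406}{9} \approx -45.111$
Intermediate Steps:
$d = -2$ ($d = -6 + 4 = -2$)
$v = 17$ ($v = -6 + 23 = 17$)
$Z = 15$ ($Z = 17 - 2 = 15$)
$\frac{Z}{-135} - 45 = \frac{15}{-135} - 45 = 15 \left(- \frac{1}{135}\right) - 45 = - \frac{1}{9} - 45 = - \frac{406}{9}$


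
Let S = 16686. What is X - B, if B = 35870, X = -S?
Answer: -52556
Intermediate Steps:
X = -16686 (X = -1*16686 = -16686)
X - B = -16686 - 1*35870 = -16686 - 35870 = -52556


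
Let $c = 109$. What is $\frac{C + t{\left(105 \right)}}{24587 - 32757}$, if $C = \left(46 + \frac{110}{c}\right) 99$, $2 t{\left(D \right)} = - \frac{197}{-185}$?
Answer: $- \frac{187713593}{329496100} \approx -0.5697$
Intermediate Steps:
$t{\left(D \right)} = \frac{197}{370}$ ($t{\left(D \right)} = \frac{\left(-197\right) \frac{1}{-185}}{2} = \frac{\left(-197\right) \left(- \frac{1}{185}\right)}{2} = \frac{1}{2} \cdot \frac{197}{185} = \frac{197}{370}$)
$C = \frac{507276}{109}$ ($C = \left(46 + \frac{110}{109}\right) 99 = \frac{5124}{109} \cdot 99 = \frac{507276}{109} \approx 4653.9$)
$\frac{C + t{\left(105 \right)}}{24587 - 32757} = \frac{\frac{507276}{109} + \frac{197}{370}}{24587 - 32757} = \frac{187713593}{40330 \left(-8170\right)} = \frac{187713593}{40330} \left(- \frac{1}{8170}\right) = - \frac{187713593}{329496100}$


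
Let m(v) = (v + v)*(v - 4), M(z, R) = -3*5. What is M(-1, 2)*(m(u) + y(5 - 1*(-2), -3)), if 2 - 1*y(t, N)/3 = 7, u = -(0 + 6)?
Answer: -1575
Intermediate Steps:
u = -6 (u = -1*6 = -6)
y(t, N) = -15 (y(t, N) = 6 - 3*7 = 6 - 21 = -15)
M(z, R) = -15
m(v) = 2*v*(-4 + v) (m(v) = (2*v)*(-4 + v) = 2*v*(-4 + v))
M(-1, 2)*(m(u) + y(5 - 1*(-2), -3)) = -15*(2*(-6)*(-4 - 6) - 15) = -15*(2*(-6)*(-10) - 15) = -15*(120 - 15) = -15*105 = -1575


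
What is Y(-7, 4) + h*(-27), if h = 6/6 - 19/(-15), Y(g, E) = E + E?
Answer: -266/5 ≈ -53.200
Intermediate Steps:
Y(g, E) = 2*E
h = 34/15 (h = 6*(⅙) - 19*(-1/15) = 1 + 19/15 = 34/15 ≈ 2.2667)
Y(-7, 4) + h*(-27) = 2*4 + (34/15)*(-27) = 8 - 306/5 = -266/5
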